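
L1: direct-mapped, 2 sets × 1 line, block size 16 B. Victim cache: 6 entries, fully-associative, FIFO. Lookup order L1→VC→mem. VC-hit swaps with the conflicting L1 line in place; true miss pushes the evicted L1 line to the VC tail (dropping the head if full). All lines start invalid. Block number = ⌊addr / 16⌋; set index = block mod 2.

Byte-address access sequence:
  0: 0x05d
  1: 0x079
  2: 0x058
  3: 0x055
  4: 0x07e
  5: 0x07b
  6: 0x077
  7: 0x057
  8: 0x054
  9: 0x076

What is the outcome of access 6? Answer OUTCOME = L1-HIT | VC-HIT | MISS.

0: 0x5d (blk 5, set 1) → MISS  vc=[]
1: 0x79 (blk 7, set 1) → MISS  vc=[5]
2: 0x58 (blk 5, set 1) → VC-HIT  vc=[7]
3: 0x55 (blk 5, set 1) → L1-HIT  vc=[7]
4: 0x7e (blk 7, set 1) → VC-HIT  vc=[5]
5: 0x7b (blk 7, set 1) → L1-HIT  vc=[5]
6: 0x77 (blk 7, set 1) → L1-HIT  vc=[5]
7: 0x57 (blk 5, set 1) → VC-HIT  vc=[7]
8: 0x54 (blk 5, set 1) → L1-HIT  vc=[7]
9: 0x76 (blk 7, set 1) → VC-HIT  vc=[5]

OUTCOME = L1-HIT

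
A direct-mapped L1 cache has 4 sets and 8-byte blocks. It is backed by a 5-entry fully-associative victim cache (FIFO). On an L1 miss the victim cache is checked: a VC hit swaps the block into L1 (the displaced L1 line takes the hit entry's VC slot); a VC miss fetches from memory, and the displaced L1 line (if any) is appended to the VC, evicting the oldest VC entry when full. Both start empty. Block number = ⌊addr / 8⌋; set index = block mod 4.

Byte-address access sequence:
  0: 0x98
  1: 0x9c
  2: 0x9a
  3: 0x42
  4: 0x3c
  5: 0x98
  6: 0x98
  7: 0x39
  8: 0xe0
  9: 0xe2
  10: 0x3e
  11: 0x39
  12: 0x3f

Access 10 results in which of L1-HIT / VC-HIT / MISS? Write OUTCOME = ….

OUTCOME = L1-HIT

#0 0x98→b19/s3 MISS; vc=[]
#1 0x9c→b19/s3 L1-HIT; vc=[]
#2 0x9a→b19/s3 L1-HIT; vc=[]
#3 0x42→b8/s0 MISS; vc=[]
#4 0x3c→b7/s3 MISS; vc=[19]
#5 0x98→b19/s3 VC-HIT; vc=[7]
#6 0x98→b19/s3 L1-HIT; vc=[7]
#7 0x39→b7/s3 VC-HIT; vc=[19]
#8 0xe0→b28/s0 MISS; vc=[19,8]
#9 0xe2→b28/s0 L1-HIT; vc=[19,8]
#10 0x3e→b7/s3 L1-HIT; vc=[19,8]
#11 0x39→b7/s3 L1-HIT; vc=[19,8]
#12 0x3f→b7/s3 L1-HIT; vc=[19,8]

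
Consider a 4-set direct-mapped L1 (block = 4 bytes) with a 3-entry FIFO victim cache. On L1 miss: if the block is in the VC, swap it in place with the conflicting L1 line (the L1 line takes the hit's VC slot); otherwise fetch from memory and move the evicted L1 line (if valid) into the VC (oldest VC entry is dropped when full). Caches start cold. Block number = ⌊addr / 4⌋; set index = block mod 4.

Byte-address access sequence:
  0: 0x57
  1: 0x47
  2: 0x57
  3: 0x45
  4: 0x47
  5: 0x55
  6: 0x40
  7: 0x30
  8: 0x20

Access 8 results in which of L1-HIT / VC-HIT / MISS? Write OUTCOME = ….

OUTCOME = MISS

  [0] addr=0x57 blk=21 s=1: MISS | VC []
  [1] addr=0x47 blk=17 s=1: MISS | VC [21]
  [2] addr=0x57 blk=21 s=1: VC-HIT | VC [17]
  [3] addr=0x45 blk=17 s=1: VC-HIT | VC [21]
  [4] addr=0x47 blk=17 s=1: L1-HIT | VC [21]
  [5] addr=0x55 blk=21 s=1: VC-HIT | VC [17]
  [6] addr=0x40 blk=16 s=0: MISS | VC [17]
  [7] addr=0x30 blk=12 s=0: MISS | VC [17, 16]
  [8] addr=0x20 blk=8 s=0: MISS | VC [17, 16, 12]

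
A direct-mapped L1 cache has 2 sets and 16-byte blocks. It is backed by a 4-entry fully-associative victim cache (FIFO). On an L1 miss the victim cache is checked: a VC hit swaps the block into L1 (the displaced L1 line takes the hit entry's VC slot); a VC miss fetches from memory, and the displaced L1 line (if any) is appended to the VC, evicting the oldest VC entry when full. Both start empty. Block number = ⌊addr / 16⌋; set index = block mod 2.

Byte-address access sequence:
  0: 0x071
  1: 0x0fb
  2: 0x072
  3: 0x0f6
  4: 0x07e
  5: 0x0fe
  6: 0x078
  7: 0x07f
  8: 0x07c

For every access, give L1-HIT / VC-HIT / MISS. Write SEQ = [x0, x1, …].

SEQ = [MISS, MISS, VC-HIT, VC-HIT, VC-HIT, VC-HIT, VC-HIT, L1-HIT, L1-HIT]

0: 0x71 (blk 7, set 1) → MISS  vc=[]
1: 0xfb (blk 15, set 1) → MISS  vc=[7]
2: 0x72 (blk 7, set 1) → VC-HIT  vc=[15]
3: 0xf6 (blk 15, set 1) → VC-HIT  vc=[7]
4: 0x7e (blk 7, set 1) → VC-HIT  vc=[15]
5: 0xfe (blk 15, set 1) → VC-HIT  vc=[7]
6: 0x78 (blk 7, set 1) → VC-HIT  vc=[15]
7: 0x7f (blk 7, set 1) → L1-HIT  vc=[15]
8: 0x7c (blk 7, set 1) → L1-HIT  vc=[15]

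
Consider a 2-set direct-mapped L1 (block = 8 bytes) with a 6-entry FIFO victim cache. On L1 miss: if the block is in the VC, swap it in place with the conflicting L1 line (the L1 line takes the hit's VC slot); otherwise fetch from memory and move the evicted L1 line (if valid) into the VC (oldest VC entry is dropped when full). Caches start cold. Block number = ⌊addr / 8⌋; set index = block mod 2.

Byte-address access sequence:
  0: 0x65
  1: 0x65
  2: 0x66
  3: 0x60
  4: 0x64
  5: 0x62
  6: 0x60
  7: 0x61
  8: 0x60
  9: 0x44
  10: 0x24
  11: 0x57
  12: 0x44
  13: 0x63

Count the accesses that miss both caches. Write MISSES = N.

0: 0x65 (blk 12, set 0) → MISS  vc=[]
1: 0x65 (blk 12, set 0) → L1-HIT  vc=[]
2: 0x66 (blk 12, set 0) → L1-HIT  vc=[]
3: 0x60 (blk 12, set 0) → L1-HIT  vc=[]
4: 0x64 (blk 12, set 0) → L1-HIT  vc=[]
5: 0x62 (blk 12, set 0) → L1-HIT  vc=[]
6: 0x60 (blk 12, set 0) → L1-HIT  vc=[]
7: 0x61 (blk 12, set 0) → L1-HIT  vc=[]
8: 0x60 (blk 12, set 0) → L1-HIT  vc=[]
9: 0x44 (blk 8, set 0) → MISS  vc=[12]
10: 0x24 (blk 4, set 0) → MISS  vc=[12, 8]
11: 0x57 (blk 10, set 0) → MISS  vc=[12, 8, 4]
12: 0x44 (blk 8, set 0) → VC-HIT  vc=[12, 10, 4]
13: 0x63 (blk 12, set 0) → VC-HIT  vc=[8, 10, 4]

MISSES = 4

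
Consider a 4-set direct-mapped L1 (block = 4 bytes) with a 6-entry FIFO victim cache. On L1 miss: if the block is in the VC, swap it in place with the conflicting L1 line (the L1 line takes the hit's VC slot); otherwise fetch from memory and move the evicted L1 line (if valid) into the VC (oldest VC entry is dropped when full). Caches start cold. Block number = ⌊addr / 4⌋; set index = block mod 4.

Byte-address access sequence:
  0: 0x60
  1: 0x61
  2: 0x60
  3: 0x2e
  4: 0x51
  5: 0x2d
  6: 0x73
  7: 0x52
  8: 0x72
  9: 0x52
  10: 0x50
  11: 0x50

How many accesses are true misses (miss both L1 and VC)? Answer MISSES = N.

MISSES = 4

0: 0x60 (blk 24, set 0) → MISS  vc=[]
1: 0x61 (blk 24, set 0) → L1-HIT  vc=[]
2: 0x60 (blk 24, set 0) → L1-HIT  vc=[]
3: 0x2e (blk 11, set 3) → MISS  vc=[]
4: 0x51 (blk 20, set 0) → MISS  vc=[24]
5: 0x2d (blk 11, set 3) → L1-HIT  vc=[24]
6: 0x73 (blk 28, set 0) → MISS  vc=[24, 20]
7: 0x52 (blk 20, set 0) → VC-HIT  vc=[24, 28]
8: 0x72 (blk 28, set 0) → VC-HIT  vc=[24, 20]
9: 0x52 (blk 20, set 0) → VC-HIT  vc=[24, 28]
10: 0x50 (blk 20, set 0) → L1-HIT  vc=[24, 28]
11: 0x50 (blk 20, set 0) → L1-HIT  vc=[24, 28]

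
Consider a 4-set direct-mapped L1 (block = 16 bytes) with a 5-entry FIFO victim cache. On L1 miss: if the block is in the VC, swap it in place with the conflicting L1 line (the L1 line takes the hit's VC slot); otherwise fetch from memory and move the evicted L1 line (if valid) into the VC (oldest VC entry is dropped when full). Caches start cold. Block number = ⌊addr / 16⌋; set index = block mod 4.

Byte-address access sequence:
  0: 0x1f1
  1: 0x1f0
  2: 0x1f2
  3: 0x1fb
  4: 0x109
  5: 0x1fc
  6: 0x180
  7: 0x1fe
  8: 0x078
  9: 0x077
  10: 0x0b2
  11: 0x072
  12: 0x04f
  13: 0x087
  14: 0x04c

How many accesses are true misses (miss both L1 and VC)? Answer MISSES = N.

  [0] addr=0x1f1 blk=31 s=3: MISS | VC []
  [1] addr=0x1f0 blk=31 s=3: L1-HIT | VC []
  [2] addr=0x1f2 blk=31 s=3: L1-HIT | VC []
  [3] addr=0x1fb blk=31 s=3: L1-HIT | VC []
  [4] addr=0x109 blk=16 s=0: MISS | VC []
  [5] addr=0x1fc blk=31 s=3: L1-HIT | VC []
  [6] addr=0x180 blk=24 s=0: MISS | VC [16]
  [7] addr=0x1fe blk=31 s=3: L1-HIT | VC [16]
  [8] addr=0x78 blk=7 s=3: MISS | VC [16, 31]
  [9] addr=0x77 blk=7 s=3: L1-HIT | VC [16, 31]
  [10] addr=0xb2 blk=11 s=3: MISS | VC [16, 31, 7]
  [11] addr=0x72 blk=7 s=3: VC-HIT | VC [16, 31, 11]
  [12] addr=0x4f blk=4 s=0: MISS | VC [16, 31, 11, 24]
  [13] addr=0x87 blk=8 s=0: MISS | VC [16, 31, 11, 24, 4]
  [14] addr=0x4c blk=4 s=0: VC-HIT | VC [16, 31, 11, 24, 8]

MISSES = 7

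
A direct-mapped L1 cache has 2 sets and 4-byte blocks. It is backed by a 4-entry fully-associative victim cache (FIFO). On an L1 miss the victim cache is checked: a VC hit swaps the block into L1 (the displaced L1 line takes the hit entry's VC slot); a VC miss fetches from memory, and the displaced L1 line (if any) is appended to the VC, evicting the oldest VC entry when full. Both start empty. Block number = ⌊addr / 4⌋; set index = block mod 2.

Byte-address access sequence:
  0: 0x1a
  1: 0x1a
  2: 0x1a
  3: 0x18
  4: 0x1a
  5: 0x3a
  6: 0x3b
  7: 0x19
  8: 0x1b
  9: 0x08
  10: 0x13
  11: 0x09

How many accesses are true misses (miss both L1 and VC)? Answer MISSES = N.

MISSES = 4

  [0] addr=0x1a blk=6 s=0: MISS | VC []
  [1] addr=0x1a blk=6 s=0: L1-HIT | VC []
  [2] addr=0x1a blk=6 s=0: L1-HIT | VC []
  [3] addr=0x18 blk=6 s=0: L1-HIT | VC []
  [4] addr=0x1a blk=6 s=0: L1-HIT | VC []
  [5] addr=0x3a blk=14 s=0: MISS | VC [6]
  [6] addr=0x3b blk=14 s=0: L1-HIT | VC [6]
  [7] addr=0x19 blk=6 s=0: VC-HIT | VC [14]
  [8] addr=0x1b blk=6 s=0: L1-HIT | VC [14]
  [9] addr=0x8 blk=2 s=0: MISS | VC [14, 6]
  [10] addr=0x13 blk=4 s=0: MISS | VC [14, 6, 2]
  [11] addr=0x9 blk=2 s=0: VC-HIT | VC [14, 6, 4]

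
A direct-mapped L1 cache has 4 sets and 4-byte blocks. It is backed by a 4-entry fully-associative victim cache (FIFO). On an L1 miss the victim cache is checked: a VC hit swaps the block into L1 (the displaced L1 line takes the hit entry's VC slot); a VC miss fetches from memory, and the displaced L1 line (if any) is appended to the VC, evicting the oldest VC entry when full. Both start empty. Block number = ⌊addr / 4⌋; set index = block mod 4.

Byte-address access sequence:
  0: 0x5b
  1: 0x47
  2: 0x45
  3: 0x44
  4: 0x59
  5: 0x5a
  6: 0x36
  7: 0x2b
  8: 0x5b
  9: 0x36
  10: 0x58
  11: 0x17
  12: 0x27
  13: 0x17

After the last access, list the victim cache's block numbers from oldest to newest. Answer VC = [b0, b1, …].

  [0] addr=0x5b blk=22 s=2: MISS | VC []
  [1] addr=0x47 blk=17 s=1: MISS | VC []
  [2] addr=0x45 blk=17 s=1: L1-HIT | VC []
  [3] addr=0x44 blk=17 s=1: L1-HIT | VC []
  [4] addr=0x59 blk=22 s=2: L1-HIT | VC []
  [5] addr=0x5a blk=22 s=2: L1-HIT | VC []
  [6] addr=0x36 blk=13 s=1: MISS | VC [17]
  [7] addr=0x2b blk=10 s=2: MISS | VC [17, 22]
  [8] addr=0x5b blk=22 s=2: VC-HIT | VC [17, 10]
  [9] addr=0x36 blk=13 s=1: L1-HIT | VC [17, 10]
  [10] addr=0x58 blk=22 s=2: L1-HIT | VC [17, 10]
  [11] addr=0x17 blk=5 s=1: MISS | VC [17, 10, 13]
  [12] addr=0x27 blk=9 s=1: MISS | VC [17, 10, 13, 5]
  [13] addr=0x17 blk=5 s=1: VC-HIT | VC [17, 10, 13, 9]

VC = [17, 10, 13, 9]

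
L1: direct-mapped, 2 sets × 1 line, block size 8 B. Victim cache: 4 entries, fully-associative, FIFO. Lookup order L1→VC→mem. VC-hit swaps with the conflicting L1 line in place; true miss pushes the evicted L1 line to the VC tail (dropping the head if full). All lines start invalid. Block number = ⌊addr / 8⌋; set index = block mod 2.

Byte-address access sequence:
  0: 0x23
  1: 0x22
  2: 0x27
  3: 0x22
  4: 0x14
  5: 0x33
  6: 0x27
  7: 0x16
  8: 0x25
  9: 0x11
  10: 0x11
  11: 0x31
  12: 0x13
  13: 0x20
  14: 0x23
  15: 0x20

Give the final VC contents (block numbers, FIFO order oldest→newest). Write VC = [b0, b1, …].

  [0] addr=0x23 blk=4 s=0: MISS | VC []
  [1] addr=0x22 blk=4 s=0: L1-HIT | VC []
  [2] addr=0x27 blk=4 s=0: L1-HIT | VC []
  [3] addr=0x22 blk=4 s=0: L1-HIT | VC []
  [4] addr=0x14 blk=2 s=0: MISS | VC [4]
  [5] addr=0x33 blk=6 s=0: MISS | VC [4, 2]
  [6] addr=0x27 blk=4 s=0: VC-HIT | VC [6, 2]
  [7] addr=0x16 blk=2 s=0: VC-HIT | VC [6, 4]
  [8] addr=0x25 blk=4 s=0: VC-HIT | VC [6, 2]
  [9] addr=0x11 blk=2 s=0: VC-HIT | VC [6, 4]
  [10] addr=0x11 blk=2 s=0: L1-HIT | VC [6, 4]
  [11] addr=0x31 blk=6 s=0: VC-HIT | VC [2, 4]
  [12] addr=0x13 blk=2 s=0: VC-HIT | VC [6, 4]
  [13] addr=0x20 blk=4 s=0: VC-HIT | VC [6, 2]
  [14] addr=0x23 blk=4 s=0: L1-HIT | VC [6, 2]
  [15] addr=0x20 blk=4 s=0: L1-HIT | VC [6, 2]

VC = [6, 2]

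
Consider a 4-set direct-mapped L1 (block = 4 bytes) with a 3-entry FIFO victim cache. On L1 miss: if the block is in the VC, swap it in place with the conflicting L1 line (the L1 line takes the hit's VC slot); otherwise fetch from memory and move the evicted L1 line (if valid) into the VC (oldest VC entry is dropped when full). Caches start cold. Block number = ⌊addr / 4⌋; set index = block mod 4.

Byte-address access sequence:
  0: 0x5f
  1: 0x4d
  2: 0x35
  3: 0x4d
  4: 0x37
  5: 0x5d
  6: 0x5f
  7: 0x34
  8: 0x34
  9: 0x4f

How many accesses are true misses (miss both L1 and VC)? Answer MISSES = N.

  [0] addr=0x5f blk=23 s=3: MISS | VC []
  [1] addr=0x4d blk=19 s=3: MISS | VC [23]
  [2] addr=0x35 blk=13 s=1: MISS | VC [23]
  [3] addr=0x4d blk=19 s=3: L1-HIT | VC [23]
  [4] addr=0x37 blk=13 s=1: L1-HIT | VC [23]
  [5] addr=0x5d blk=23 s=3: VC-HIT | VC [19]
  [6] addr=0x5f blk=23 s=3: L1-HIT | VC [19]
  [7] addr=0x34 blk=13 s=1: L1-HIT | VC [19]
  [8] addr=0x34 blk=13 s=1: L1-HIT | VC [19]
  [9] addr=0x4f blk=19 s=3: VC-HIT | VC [23]

MISSES = 3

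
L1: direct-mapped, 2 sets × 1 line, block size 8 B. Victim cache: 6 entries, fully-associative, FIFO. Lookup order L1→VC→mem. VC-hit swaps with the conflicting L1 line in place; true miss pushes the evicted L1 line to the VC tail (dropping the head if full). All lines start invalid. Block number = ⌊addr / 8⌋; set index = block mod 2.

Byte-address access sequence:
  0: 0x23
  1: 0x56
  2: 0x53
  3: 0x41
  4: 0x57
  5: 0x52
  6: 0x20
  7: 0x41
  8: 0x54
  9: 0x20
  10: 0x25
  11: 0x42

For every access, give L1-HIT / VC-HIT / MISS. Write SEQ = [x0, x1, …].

0: 0x23 (blk 4, set 0) → MISS  vc=[]
1: 0x56 (blk 10, set 0) → MISS  vc=[4]
2: 0x53 (blk 10, set 0) → L1-HIT  vc=[4]
3: 0x41 (blk 8, set 0) → MISS  vc=[4, 10]
4: 0x57 (blk 10, set 0) → VC-HIT  vc=[4, 8]
5: 0x52 (blk 10, set 0) → L1-HIT  vc=[4, 8]
6: 0x20 (blk 4, set 0) → VC-HIT  vc=[10, 8]
7: 0x41 (blk 8, set 0) → VC-HIT  vc=[10, 4]
8: 0x54 (blk 10, set 0) → VC-HIT  vc=[8, 4]
9: 0x20 (blk 4, set 0) → VC-HIT  vc=[8, 10]
10: 0x25 (blk 4, set 0) → L1-HIT  vc=[8, 10]
11: 0x42 (blk 8, set 0) → VC-HIT  vc=[4, 10]

SEQ = [MISS, MISS, L1-HIT, MISS, VC-HIT, L1-HIT, VC-HIT, VC-HIT, VC-HIT, VC-HIT, L1-HIT, VC-HIT]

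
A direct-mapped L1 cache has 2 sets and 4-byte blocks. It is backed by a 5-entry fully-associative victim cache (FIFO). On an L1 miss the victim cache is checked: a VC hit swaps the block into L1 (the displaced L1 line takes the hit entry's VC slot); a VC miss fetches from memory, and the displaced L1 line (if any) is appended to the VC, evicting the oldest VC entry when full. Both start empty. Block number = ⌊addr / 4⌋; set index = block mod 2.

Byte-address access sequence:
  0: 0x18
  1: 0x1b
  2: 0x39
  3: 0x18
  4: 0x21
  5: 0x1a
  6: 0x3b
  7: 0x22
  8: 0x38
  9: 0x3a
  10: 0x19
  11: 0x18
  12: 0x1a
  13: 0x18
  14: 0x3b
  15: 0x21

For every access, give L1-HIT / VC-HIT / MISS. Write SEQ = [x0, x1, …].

  [0] addr=0x18 blk=6 s=0: MISS | VC []
  [1] addr=0x1b blk=6 s=0: L1-HIT | VC []
  [2] addr=0x39 blk=14 s=0: MISS | VC [6]
  [3] addr=0x18 blk=6 s=0: VC-HIT | VC [14]
  [4] addr=0x21 blk=8 s=0: MISS | VC [14, 6]
  [5] addr=0x1a blk=6 s=0: VC-HIT | VC [14, 8]
  [6] addr=0x3b blk=14 s=0: VC-HIT | VC [6, 8]
  [7] addr=0x22 blk=8 s=0: VC-HIT | VC [6, 14]
  [8] addr=0x38 blk=14 s=0: VC-HIT | VC [6, 8]
  [9] addr=0x3a blk=14 s=0: L1-HIT | VC [6, 8]
  [10] addr=0x19 blk=6 s=0: VC-HIT | VC [14, 8]
  [11] addr=0x18 blk=6 s=0: L1-HIT | VC [14, 8]
  [12] addr=0x1a blk=6 s=0: L1-HIT | VC [14, 8]
  [13] addr=0x18 blk=6 s=0: L1-HIT | VC [14, 8]
  [14] addr=0x3b blk=14 s=0: VC-HIT | VC [6, 8]
  [15] addr=0x21 blk=8 s=0: VC-HIT | VC [6, 14]

SEQ = [MISS, L1-HIT, MISS, VC-HIT, MISS, VC-HIT, VC-HIT, VC-HIT, VC-HIT, L1-HIT, VC-HIT, L1-HIT, L1-HIT, L1-HIT, VC-HIT, VC-HIT]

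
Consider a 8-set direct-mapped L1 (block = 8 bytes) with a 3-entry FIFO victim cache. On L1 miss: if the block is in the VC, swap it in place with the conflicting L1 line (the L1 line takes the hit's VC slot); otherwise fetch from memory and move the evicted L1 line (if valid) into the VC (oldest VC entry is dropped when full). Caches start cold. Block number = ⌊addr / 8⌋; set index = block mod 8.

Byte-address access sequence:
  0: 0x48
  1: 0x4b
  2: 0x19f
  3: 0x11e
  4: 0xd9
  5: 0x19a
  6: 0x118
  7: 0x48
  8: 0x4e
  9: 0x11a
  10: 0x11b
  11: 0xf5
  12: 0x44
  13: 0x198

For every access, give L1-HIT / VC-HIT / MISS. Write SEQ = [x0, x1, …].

SEQ = [MISS, L1-HIT, MISS, MISS, MISS, VC-HIT, VC-HIT, L1-HIT, L1-HIT, L1-HIT, L1-HIT, MISS, MISS, VC-HIT]

  [0] addr=0x48 blk=9 s=1: MISS | VC []
  [1] addr=0x4b blk=9 s=1: L1-HIT | VC []
  [2] addr=0x19f blk=51 s=3: MISS | VC []
  [3] addr=0x11e blk=35 s=3: MISS | VC [51]
  [4] addr=0xd9 blk=27 s=3: MISS | VC [51, 35]
  [5] addr=0x19a blk=51 s=3: VC-HIT | VC [27, 35]
  [6] addr=0x118 blk=35 s=3: VC-HIT | VC [27, 51]
  [7] addr=0x48 blk=9 s=1: L1-HIT | VC [27, 51]
  [8] addr=0x4e blk=9 s=1: L1-HIT | VC [27, 51]
  [9] addr=0x11a blk=35 s=3: L1-HIT | VC [27, 51]
  [10] addr=0x11b blk=35 s=3: L1-HIT | VC [27, 51]
  [11] addr=0xf5 blk=30 s=6: MISS | VC [27, 51]
  [12] addr=0x44 blk=8 s=0: MISS | VC [27, 51]
  [13] addr=0x198 blk=51 s=3: VC-HIT | VC [27, 35]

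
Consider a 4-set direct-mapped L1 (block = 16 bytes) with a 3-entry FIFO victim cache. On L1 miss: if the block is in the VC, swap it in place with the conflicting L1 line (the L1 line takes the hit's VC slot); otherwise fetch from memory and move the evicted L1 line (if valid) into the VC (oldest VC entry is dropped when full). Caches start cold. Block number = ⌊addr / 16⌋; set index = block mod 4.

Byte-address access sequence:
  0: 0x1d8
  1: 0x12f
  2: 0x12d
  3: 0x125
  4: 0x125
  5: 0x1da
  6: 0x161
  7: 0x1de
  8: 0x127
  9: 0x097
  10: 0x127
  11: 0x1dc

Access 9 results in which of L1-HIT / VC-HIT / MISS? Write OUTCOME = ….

OUTCOME = MISS

#0 0x1d8→b29/s1 MISS; vc=[]
#1 0x12f→b18/s2 MISS; vc=[]
#2 0x12d→b18/s2 L1-HIT; vc=[]
#3 0x125→b18/s2 L1-HIT; vc=[]
#4 0x125→b18/s2 L1-HIT; vc=[]
#5 0x1da→b29/s1 L1-HIT; vc=[]
#6 0x161→b22/s2 MISS; vc=[18]
#7 0x1de→b29/s1 L1-HIT; vc=[18]
#8 0x127→b18/s2 VC-HIT; vc=[22]
#9 0x97→b9/s1 MISS; vc=[22,29]
#10 0x127→b18/s2 L1-HIT; vc=[22,29]
#11 0x1dc→b29/s1 VC-HIT; vc=[22,9]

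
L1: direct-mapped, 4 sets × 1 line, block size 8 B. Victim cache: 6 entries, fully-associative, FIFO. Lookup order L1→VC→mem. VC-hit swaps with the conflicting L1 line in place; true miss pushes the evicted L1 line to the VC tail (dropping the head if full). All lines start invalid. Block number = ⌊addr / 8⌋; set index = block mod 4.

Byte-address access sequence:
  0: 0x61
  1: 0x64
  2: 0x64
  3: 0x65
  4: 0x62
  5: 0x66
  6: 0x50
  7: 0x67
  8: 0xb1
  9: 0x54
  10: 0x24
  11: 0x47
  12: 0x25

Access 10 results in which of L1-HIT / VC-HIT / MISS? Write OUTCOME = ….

OUTCOME = MISS

  [0] addr=0x61 blk=12 s=0: MISS | VC []
  [1] addr=0x64 blk=12 s=0: L1-HIT | VC []
  [2] addr=0x64 blk=12 s=0: L1-HIT | VC []
  [3] addr=0x65 blk=12 s=0: L1-HIT | VC []
  [4] addr=0x62 blk=12 s=0: L1-HIT | VC []
  [5] addr=0x66 blk=12 s=0: L1-HIT | VC []
  [6] addr=0x50 blk=10 s=2: MISS | VC []
  [7] addr=0x67 blk=12 s=0: L1-HIT | VC []
  [8] addr=0xb1 blk=22 s=2: MISS | VC [10]
  [9] addr=0x54 blk=10 s=2: VC-HIT | VC [22]
  [10] addr=0x24 blk=4 s=0: MISS | VC [22, 12]
  [11] addr=0x47 blk=8 s=0: MISS | VC [22, 12, 4]
  [12] addr=0x25 blk=4 s=0: VC-HIT | VC [22, 12, 8]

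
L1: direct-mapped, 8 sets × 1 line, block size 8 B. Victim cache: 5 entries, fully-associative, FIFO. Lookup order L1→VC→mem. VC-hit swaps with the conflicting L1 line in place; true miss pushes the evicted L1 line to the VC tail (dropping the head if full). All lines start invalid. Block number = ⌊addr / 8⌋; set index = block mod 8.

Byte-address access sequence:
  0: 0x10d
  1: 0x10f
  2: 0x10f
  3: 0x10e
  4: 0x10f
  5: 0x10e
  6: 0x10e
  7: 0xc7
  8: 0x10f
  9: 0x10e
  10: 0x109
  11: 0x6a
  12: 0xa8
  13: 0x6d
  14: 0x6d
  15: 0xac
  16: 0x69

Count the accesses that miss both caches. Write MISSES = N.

  [0] addr=0x10d blk=33 s=1: MISS | VC []
  [1] addr=0x10f blk=33 s=1: L1-HIT | VC []
  [2] addr=0x10f blk=33 s=1: L1-HIT | VC []
  [3] addr=0x10e blk=33 s=1: L1-HIT | VC []
  [4] addr=0x10f blk=33 s=1: L1-HIT | VC []
  [5] addr=0x10e blk=33 s=1: L1-HIT | VC []
  [6] addr=0x10e blk=33 s=1: L1-HIT | VC []
  [7] addr=0xc7 blk=24 s=0: MISS | VC []
  [8] addr=0x10f blk=33 s=1: L1-HIT | VC []
  [9] addr=0x10e blk=33 s=1: L1-HIT | VC []
  [10] addr=0x109 blk=33 s=1: L1-HIT | VC []
  [11] addr=0x6a blk=13 s=5: MISS | VC []
  [12] addr=0xa8 blk=21 s=5: MISS | VC [13]
  [13] addr=0x6d blk=13 s=5: VC-HIT | VC [21]
  [14] addr=0x6d blk=13 s=5: L1-HIT | VC [21]
  [15] addr=0xac blk=21 s=5: VC-HIT | VC [13]
  [16] addr=0x69 blk=13 s=5: VC-HIT | VC [21]

MISSES = 4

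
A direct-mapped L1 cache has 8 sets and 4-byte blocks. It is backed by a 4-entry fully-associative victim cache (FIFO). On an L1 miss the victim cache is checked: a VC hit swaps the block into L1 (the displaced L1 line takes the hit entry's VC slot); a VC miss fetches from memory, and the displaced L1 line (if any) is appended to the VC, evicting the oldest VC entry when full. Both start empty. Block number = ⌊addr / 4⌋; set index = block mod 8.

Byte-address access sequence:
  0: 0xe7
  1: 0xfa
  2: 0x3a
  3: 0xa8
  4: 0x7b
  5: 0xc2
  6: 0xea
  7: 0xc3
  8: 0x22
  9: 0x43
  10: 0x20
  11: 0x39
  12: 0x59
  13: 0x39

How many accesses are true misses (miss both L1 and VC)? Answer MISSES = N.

0: 0xe7 (blk 57, set 1) → MISS  vc=[]
1: 0xfa (blk 62, set 6) → MISS  vc=[]
2: 0x3a (blk 14, set 6) → MISS  vc=[62]
3: 0xa8 (blk 42, set 2) → MISS  vc=[62]
4: 0x7b (blk 30, set 6) → MISS  vc=[62, 14]
5: 0xc2 (blk 48, set 0) → MISS  vc=[62, 14]
6: 0xea (blk 58, set 2) → MISS  vc=[62, 14, 42]
7: 0xc3 (blk 48, set 0) → L1-HIT  vc=[62, 14, 42]
8: 0x22 (blk 8, set 0) → MISS  vc=[62, 14, 42, 48]
9: 0x43 (blk 16, set 0) → MISS  vc=[14, 42, 48, 8]
10: 0x20 (blk 8, set 0) → VC-HIT  vc=[14, 42, 48, 16]
11: 0x39 (blk 14, set 6) → VC-HIT  vc=[30, 42, 48, 16]
12: 0x59 (blk 22, set 6) → MISS  vc=[42, 48, 16, 14]
13: 0x39 (blk 14, set 6) → VC-HIT  vc=[42, 48, 16, 22]

MISSES = 10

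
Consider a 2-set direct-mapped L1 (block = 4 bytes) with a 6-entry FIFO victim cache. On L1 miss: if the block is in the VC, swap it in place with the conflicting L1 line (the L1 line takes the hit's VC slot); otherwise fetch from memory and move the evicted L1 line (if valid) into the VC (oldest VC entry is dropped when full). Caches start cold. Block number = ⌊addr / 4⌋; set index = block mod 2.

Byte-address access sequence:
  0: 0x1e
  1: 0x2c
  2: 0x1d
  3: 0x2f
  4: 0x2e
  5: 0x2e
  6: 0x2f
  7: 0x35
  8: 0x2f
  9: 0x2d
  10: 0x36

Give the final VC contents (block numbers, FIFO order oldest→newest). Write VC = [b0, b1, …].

VC = [7, 11]

  [0] addr=0x1e blk=7 s=1: MISS | VC []
  [1] addr=0x2c blk=11 s=1: MISS | VC [7]
  [2] addr=0x1d blk=7 s=1: VC-HIT | VC [11]
  [3] addr=0x2f blk=11 s=1: VC-HIT | VC [7]
  [4] addr=0x2e blk=11 s=1: L1-HIT | VC [7]
  [5] addr=0x2e blk=11 s=1: L1-HIT | VC [7]
  [6] addr=0x2f blk=11 s=1: L1-HIT | VC [7]
  [7] addr=0x35 blk=13 s=1: MISS | VC [7, 11]
  [8] addr=0x2f blk=11 s=1: VC-HIT | VC [7, 13]
  [9] addr=0x2d blk=11 s=1: L1-HIT | VC [7, 13]
  [10] addr=0x36 blk=13 s=1: VC-HIT | VC [7, 11]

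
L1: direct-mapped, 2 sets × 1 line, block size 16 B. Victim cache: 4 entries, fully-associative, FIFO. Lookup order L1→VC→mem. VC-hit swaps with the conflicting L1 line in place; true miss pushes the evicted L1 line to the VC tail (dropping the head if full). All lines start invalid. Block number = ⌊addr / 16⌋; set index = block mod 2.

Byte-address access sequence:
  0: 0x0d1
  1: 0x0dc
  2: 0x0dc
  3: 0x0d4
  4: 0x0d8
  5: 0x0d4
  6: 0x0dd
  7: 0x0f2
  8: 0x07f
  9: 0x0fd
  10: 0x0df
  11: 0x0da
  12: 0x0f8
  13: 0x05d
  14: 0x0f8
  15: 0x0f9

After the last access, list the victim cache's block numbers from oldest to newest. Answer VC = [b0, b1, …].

VC = [13, 7, 5]

#0 0xd1→b13/s1 MISS; vc=[]
#1 0xdc→b13/s1 L1-HIT; vc=[]
#2 0xdc→b13/s1 L1-HIT; vc=[]
#3 0xd4→b13/s1 L1-HIT; vc=[]
#4 0xd8→b13/s1 L1-HIT; vc=[]
#5 0xd4→b13/s1 L1-HIT; vc=[]
#6 0xdd→b13/s1 L1-HIT; vc=[]
#7 0xf2→b15/s1 MISS; vc=[13]
#8 0x7f→b7/s1 MISS; vc=[13,15]
#9 0xfd→b15/s1 VC-HIT; vc=[13,7]
#10 0xdf→b13/s1 VC-HIT; vc=[15,7]
#11 0xda→b13/s1 L1-HIT; vc=[15,7]
#12 0xf8→b15/s1 VC-HIT; vc=[13,7]
#13 0x5d→b5/s1 MISS; vc=[13,7,15]
#14 0xf8→b15/s1 VC-HIT; vc=[13,7,5]
#15 0xf9→b15/s1 L1-HIT; vc=[13,7,5]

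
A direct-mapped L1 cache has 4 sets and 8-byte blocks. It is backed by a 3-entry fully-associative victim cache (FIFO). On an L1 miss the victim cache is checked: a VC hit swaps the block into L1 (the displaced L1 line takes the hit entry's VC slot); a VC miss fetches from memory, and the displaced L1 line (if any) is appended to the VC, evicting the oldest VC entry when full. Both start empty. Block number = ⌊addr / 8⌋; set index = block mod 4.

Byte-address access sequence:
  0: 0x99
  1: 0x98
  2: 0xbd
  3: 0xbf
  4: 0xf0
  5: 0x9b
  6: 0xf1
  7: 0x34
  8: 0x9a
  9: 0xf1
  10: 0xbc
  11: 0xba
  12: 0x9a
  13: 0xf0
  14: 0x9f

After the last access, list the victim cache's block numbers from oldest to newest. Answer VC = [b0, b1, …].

0: 0x99 (blk 19, set 3) → MISS  vc=[]
1: 0x98 (blk 19, set 3) → L1-HIT  vc=[]
2: 0xbd (blk 23, set 3) → MISS  vc=[19]
3: 0xbf (blk 23, set 3) → L1-HIT  vc=[19]
4: 0xf0 (blk 30, set 2) → MISS  vc=[19]
5: 0x9b (blk 19, set 3) → VC-HIT  vc=[23]
6: 0xf1 (blk 30, set 2) → L1-HIT  vc=[23]
7: 0x34 (blk 6, set 2) → MISS  vc=[23, 30]
8: 0x9a (blk 19, set 3) → L1-HIT  vc=[23, 30]
9: 0xf1 (blk 30, set 2) → VC-HIT  vc=[23, 6]
10: 0xbc (blk 23, set 3) → VC-HIT  vc=[19, 6]
11: 0xba (blk 23, set 3) → L1-HIT  vc=[19, 6]
12: 0x9a (blk 19, set 3) → VC-HIT  vc=[23, 6]
13: 0xf0 (blk 30, set 2) → L1-HIT  vc=[23, 6]
14: 0x9f (blk 19, set 3) → L1-HIT  vc=[23, 6]

VC = [23, 6]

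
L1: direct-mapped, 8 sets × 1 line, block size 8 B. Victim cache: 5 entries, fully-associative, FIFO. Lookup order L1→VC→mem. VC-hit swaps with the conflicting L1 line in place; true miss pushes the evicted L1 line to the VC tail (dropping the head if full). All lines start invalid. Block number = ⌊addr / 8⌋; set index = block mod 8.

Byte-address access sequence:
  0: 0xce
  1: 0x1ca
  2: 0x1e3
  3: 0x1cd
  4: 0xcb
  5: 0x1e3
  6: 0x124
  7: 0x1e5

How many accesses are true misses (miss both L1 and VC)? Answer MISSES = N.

MISSES = 4

#0 0xce→b25/s1 MISS; vc=[]
#1 0x1ca→b57/s1 MISS; vc=[25]
#2 0x1e3→b60/s4 MISS; vc=[25]
#3 0x1cd→b57/s1 L1-HIT; vc=[25]
#4 0xcb→b25/s1 VC-HIT; vc=[57]
#5 0x1e3→b60/s4 L1-HIT; vc=[57]
#6 0x124→b36/s4 MISS; vc=[57,60]
#7 0x1e5→b60/s4 VC-HIT; vc=[57,36]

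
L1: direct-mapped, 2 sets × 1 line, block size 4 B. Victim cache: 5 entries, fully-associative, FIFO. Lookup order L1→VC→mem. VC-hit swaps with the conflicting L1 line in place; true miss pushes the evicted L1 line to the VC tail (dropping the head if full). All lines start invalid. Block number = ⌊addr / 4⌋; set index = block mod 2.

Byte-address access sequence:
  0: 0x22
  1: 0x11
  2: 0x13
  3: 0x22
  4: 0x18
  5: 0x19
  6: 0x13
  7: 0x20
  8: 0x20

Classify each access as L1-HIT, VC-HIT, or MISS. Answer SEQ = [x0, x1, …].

SEQ = [MISS, MISS, L1-HIT, VC-HIT, MISS, L1-HIT, VC-HIT, VC-HIT, L1-HIT]

#0 0x22→b8/s0 MISS; vc=[]
#1 0x11→b4/s0 MISS; vc=[8]
#2 0x13→b4/s0 L1-HIT; vc=[8]
#3 0x22→b8/s0 VC-HIT; vc=[4]
#4 0x18→b6/s0 MISS; vc=[4,8]
#5 0x19→b6/s0 L1-HIT; vc=[4,8]
#6 0x13→b4/s0 VC-HIT; vc=[6,8]
#7 0x20→b8/s0 VC-HIT; vc=[6,4]
#8 0x20→b8/s0 L1-HIT; vc=[6,4]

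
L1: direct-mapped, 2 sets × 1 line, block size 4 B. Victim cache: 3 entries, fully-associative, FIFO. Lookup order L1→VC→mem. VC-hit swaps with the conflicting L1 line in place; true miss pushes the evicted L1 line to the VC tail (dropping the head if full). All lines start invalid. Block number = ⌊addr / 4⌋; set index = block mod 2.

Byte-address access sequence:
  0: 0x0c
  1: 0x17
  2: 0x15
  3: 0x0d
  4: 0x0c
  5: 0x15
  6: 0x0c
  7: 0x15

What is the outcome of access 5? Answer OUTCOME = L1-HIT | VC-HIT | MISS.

OUTCOME = VC-HIT

0: 0xc (blk 3, set 1) → MISS  vc=[]
1: 0x17 (blk 5, set 1) → MISS  vc=[3]
2: 0x15 (blk 5, set 1) → L1-HIT  vc=[3]
3: 0xd (blk 3, set 1) → VC-HIT  vc=[5]
4: 0xc (blk 3, set 1) → L1-HIT  vc=[5]
5: 0x15 (blk 5, set 1) → VC-HIT  vc=[3]
6: 0xc (blk 3, set 1) → VC-HIT  vc=[5]
7: 0x15 (blk 5, set 1) → VC-HIT  vc=[3]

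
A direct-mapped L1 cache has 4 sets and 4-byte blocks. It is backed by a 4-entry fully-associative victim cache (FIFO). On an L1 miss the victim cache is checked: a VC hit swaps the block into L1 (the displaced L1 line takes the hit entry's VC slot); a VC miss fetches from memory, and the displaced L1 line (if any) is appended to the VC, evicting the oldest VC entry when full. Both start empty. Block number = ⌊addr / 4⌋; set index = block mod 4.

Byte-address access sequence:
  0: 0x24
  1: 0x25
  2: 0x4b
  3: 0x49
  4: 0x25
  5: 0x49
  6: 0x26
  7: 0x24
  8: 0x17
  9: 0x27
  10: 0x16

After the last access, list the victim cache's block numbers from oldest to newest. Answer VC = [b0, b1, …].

VC = [9]

0: 0x24 (blk 9, set 1) → MISS  vc=[]
1: 0x25 (blk 9, set 1) → L1-HIT  vc=[]
2: 0x4b (blk 18, set 2) → MISS  vc=[]
3: 0x49 (blk 18, set 2) → L1-HIT  vc=[]
4: 0x25 (blk 9, set 1) → L1-HIT  vc=[]
5: 0x49 (blk 18, set 2) → L1-HIT  vc=[]
6: 0x26 (blk 9, set 1) → L1-HIT  vc=[]
7: 0x24 (blk 9, set 1) → L1-HIT  vc=[]
8: 0x17 (blk 5, set 1) → MISS  vc=[9]
9: 0x27 (blk 9, set 1) → VC-HIT  vc=[5]
10: 0x16 (blk 5, set 1) → VC-HIT  vc=[9]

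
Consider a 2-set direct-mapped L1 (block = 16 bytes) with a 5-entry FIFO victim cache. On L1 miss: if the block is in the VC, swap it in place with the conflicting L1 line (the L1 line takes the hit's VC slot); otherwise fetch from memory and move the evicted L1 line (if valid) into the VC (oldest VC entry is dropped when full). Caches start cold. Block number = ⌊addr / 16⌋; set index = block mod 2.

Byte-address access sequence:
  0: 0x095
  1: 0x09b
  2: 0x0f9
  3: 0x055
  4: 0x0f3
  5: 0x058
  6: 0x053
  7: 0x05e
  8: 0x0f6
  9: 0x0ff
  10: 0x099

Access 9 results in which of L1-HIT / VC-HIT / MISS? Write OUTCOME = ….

  [0] addr=0x95 blk=9 s=1: MISS | VC []
  [1] addr=0x9b blk=9 s=1: L1-HIT | VC []
  [2] addr=0xf9 blk=15 s=1: MISS | VC [9]
  [3] addr=0x55 blk=5 s=1: MISS | VC [9, 15]
  [4] addr=0xf3 blk=15 s=1: VC-HIT | VC [9, 5]
  [5] addr=0x58 blk=5 s=1: VC-HIT | VC [9, 15]
  [6] addr=0x53 blk=5 s=1: L1-HIT | VC [9, 15]
  [7] addr=0x5e blk=5 s=1: L1-HIT | VC [9, 15]
  [8] addr=0xf6 blk=15 s=1: VC-HIT | VC [9, 5]
  [9] addr=0xff blk=15 s=1: L1-HIT | VC [9, 5]
  [10] addr=0x99 blk=9 s=1: VC-HIT | VC [15, 5]

OUTCOME = L1-HIT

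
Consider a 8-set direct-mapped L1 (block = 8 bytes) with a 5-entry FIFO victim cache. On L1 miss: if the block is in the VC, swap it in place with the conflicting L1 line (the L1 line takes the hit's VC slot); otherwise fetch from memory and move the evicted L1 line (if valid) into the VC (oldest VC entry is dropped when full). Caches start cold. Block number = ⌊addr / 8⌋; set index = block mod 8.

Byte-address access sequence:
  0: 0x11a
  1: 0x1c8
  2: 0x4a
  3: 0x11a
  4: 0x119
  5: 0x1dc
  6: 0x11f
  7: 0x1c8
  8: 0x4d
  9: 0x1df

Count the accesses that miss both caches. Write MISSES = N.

  [0] addr=0x11a blk=35 s=3: MISS | VC []
  [1] addr=0x1c8 blk=57 s=1: MISS | VC []
  [2] addr=0x4a blk=9 s=1: MISS | VC [57]
  [3] addr=0x11a blk=35 s=3: L1-HIT | VC [57]
  [4] addr=0x119 blk=35 s=3: L1-HIT | VC [57]
  [5] addr=0x1dc blk=59 s=3: MISS | VC [57, 35]
  [6] addr=0x11f blk=35 s=3: VC-HIT | VC [57, 59]
  [7] addr=0x1c8 blk=57 s=1: VC-HIT | VC [9, 59]
  [8] addr=0x4d blk=9 s=1: VC-HIT | VC [57, 59]
  [9] addr=0x1df blk=59 s=3: VC-HIT | VC [57, 35]

MISSES = 4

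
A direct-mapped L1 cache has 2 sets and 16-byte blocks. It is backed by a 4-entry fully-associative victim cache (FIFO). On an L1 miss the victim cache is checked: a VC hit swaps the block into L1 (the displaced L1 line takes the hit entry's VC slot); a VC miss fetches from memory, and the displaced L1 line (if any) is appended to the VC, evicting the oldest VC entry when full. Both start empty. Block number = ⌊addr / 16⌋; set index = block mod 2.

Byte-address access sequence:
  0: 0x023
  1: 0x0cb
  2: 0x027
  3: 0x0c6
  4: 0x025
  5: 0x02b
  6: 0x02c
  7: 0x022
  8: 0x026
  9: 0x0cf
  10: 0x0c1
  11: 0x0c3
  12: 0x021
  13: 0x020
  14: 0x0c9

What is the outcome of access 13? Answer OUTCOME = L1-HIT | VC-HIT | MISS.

OUTCOME = L1-HIT

#0 0x23→b2/s0 MISS; vc=[]
#1 0xcb→b12/s0 MISS; vc=[2]
#2 0x27→b2/s0 VC-HIT; vc=[12]
#3 0xc6→b12/s0 VC-HIT; vc=[2]
#4 0x25→b2/s0 VC-HIT; vc=[12]
#5 0x2b→b2/s0 L1-HIT; vc=[12]
#6 0x2c→b2/s0 L1-HIT; vc=[12]
#7 0x22→b2/s0 L1-HIT; vc=[12]
#8 0x26→b2/s0 L1-HIT; vc=[12]
#9 0xcf→b12/s0 VC-HIT; vc=[2]
#10 0xc1→b12/s0 L1-HIT; vc=[2]
#11 0xc3→b12/s0 L1-HIT; vc=[2]
#12 0x21→b2/s0 VC-HIT; vc=[12]
#13 0x20→b2/s0 L1-HIT; vc=[12]
#14 0xc9→b12/s0 VC-HIT; vc=[2]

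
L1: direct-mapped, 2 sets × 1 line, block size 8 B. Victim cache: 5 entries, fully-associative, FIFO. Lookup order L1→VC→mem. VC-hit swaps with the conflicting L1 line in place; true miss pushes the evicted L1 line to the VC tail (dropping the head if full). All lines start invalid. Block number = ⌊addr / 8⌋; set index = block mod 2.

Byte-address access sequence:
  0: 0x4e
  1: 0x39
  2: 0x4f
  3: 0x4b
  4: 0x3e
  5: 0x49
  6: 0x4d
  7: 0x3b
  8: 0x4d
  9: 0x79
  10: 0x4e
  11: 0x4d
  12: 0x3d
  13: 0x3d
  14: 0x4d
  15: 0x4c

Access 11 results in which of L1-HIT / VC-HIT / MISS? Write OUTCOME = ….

#0 0x4e→b9/s1 MISS; vc=[]
#1 0x39→b7/s1 MISS; vc=[9]
#2 0x4f→b9/s1 VC-HIT; vc=[7]
#3 0x4b→b9/s1 L1-HIT; vc=[7]
#4 0x3e→b7/s1 VC-HIT; vc=[9]
#5 0x49→b9/s1 VC-HIT; vc=[7]
#6 0x4d→b9/s1 L1-HIT; vc=[7]
#7 0x3b→b7/s1 VC-HIT; vc=[9]
#8 0x4d→b9/s1 VC-HIT; vc=[7]
#9 0x79→b15/s1 MISS; vc=[7,9]
#10 0x4e→b9/s1 VC-HIT; vc=[7,15]
#11 0x4d→b9/s1 L1-HIT; vc=[7,15]
#12 0x3d→b7/s1 VC-HIT; vc=[9,15]
#13 0x3d→b7/s1 L1-HIT; vc=[9,15]
#14 0x4d→b9/s1 VC-HIT; vc=[7,15]
#15 0x4c→b9/s1 L1-HIT; vc=[7,15]

OUTCOME = L1-HIT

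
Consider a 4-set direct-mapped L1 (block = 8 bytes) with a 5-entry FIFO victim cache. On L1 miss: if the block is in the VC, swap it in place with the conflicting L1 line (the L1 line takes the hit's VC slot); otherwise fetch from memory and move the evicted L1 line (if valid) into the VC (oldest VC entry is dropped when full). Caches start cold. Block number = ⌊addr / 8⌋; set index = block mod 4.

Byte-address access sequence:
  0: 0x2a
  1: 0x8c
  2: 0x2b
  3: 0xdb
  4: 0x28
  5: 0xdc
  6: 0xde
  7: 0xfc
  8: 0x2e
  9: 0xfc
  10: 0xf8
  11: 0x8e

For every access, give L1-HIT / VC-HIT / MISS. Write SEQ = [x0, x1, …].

  [0] addr=0x2a blk=5 s=1: MISS | VC []
  [1] addr=0x8c blk=17 s=1: MISS | VC [5]
  [2] addr=0x2b blk=5 s=1: VC-HIT | VC [17]
  [3] addr=0xdb blk=27 s=3: MISS | VC [17]
  [4] addr=0x28 blk=5 s=1: L1-HIT | VC [17]
  [5] addr=0xdc blk=27 s=3: L1-HIT | VC [17]
  [6] addr=0xde blk=27 s=3: L1-HIT | VC [17]
  [7] addr=0xfc blk=31 s=3: MISS | VC [17, 27]
  [8] addr=0x2e blk=5 s=1: L1-HIT | VC [17, 27]
  [9] addr=0xfc blk=31 s=3: L1-HIT | VC [17, 27]
  [10] addr=0xf8 blk=31 s=3: L1-HIT | VC [17, 27]
  [11] addr=0x8e blk=17 s=1: VC-HIT | VC [5, 27]

SEQ = [MISS, MISS, VC-HIT, MISS, L1-HIT, L1-HIT, L1-HIT, MISS, L1-HIT, L1-HIT, L1-HIT, VC-HIT]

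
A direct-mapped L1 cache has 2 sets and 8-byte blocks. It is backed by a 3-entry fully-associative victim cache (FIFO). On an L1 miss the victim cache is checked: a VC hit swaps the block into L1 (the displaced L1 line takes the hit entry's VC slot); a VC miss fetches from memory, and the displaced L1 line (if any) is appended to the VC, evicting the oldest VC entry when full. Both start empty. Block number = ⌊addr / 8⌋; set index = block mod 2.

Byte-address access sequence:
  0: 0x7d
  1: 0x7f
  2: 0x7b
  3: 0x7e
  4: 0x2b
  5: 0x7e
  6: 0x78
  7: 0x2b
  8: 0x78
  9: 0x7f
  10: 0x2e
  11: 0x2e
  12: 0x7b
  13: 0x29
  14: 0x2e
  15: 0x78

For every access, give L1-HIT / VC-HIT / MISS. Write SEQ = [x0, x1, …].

  [0] addr=0x7d blk=15 s=1: MISS | VC []
  [1] addr=0x7f blk=15 s=1: L1-HIT | VC []
  [2] addr=0x7b blk=15 s=1: L1-HIT | VC []
  [3] addr=0x7e blk=15 s=1: L1-HIT | VC []
  [4] addr=0x2b blk=5 s=1: MISS | VC [15]
  [5] addr=0x7e blk=15 s=1: VC-HIT | VC [5]
  [6] addr=0x78 blk=15 s=1: L1-HIT | VC [5]
  [7] addr=0x2b blk=5 s=1: VC-HIT | VC [15]
  [8] addr=0x78 blk=15 s=1: VC-HIT | VC [5]
  [9] addr=0x7f blk=15 s=1: L1-HIT | VC [5]
  [10] addr=0x2e blk=5 s=1: VC-HIT | VC [15]
  [11] addr=0x2e blk=5 s=1: L1-HIT | VC [15]
  [12] addr=0x7b blk=15 s=1: VC-HIT | VC [5]
  [13] addr=0x29 blk=5 s=1: VC-HIT | VC [15]
  [14] addr=0x2e blk=5 s=1: L1-HIT | VC [15]
  [15] addr=0x78 blk=15 s=1: VC-HIT | VC [5]

SEQ = [MISS, L1-HIT, L1-HIT, L1-HIT, MISS, VC-HIT, L1-HIT, VC-HIT, VC-HIT, L1-HIT, VC-HIT, L1-HIT, VC-HIT, VC-HIT, L1-HIT, VC-HIT]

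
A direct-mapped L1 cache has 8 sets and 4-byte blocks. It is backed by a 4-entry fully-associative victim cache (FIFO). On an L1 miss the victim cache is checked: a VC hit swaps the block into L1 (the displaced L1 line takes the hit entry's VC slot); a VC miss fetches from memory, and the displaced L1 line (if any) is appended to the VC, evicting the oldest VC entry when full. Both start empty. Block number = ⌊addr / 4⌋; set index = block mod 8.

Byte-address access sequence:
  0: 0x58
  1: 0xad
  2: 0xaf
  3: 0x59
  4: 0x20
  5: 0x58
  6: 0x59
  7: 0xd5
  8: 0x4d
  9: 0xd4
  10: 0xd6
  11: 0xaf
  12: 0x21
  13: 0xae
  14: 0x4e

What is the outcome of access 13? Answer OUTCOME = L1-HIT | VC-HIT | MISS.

#0 0x58→b22/s6 MISS; vc=[]
#1 0xad→b43/s3 MISS; vc=[]
#2 0xaf→b43/s3 L1-HIT; vc=[]
#3 0x59→b22/s6 L1-HIT; vc=[]
#4 0x20→b8/s0 MISS; vc=[]
#5 0x58→b22/s6 L1-HIT; vc=[]
#6 0x59→b22/s6 L1-HIT; vc=[]
#7 0xd5→b53/s5 MISS; vc=[]
#8 0x4d→b19/s3 MISS; vc=[43]
#9 0xd4→b53/s5 L1-HIT; vc=[43]
#10 0xd6→b53/s5 L1-HIT; vc=[43]
#11 0xaf→b43/s3 VC-HIT; vc=[19]
#12 0x21→b8/s0 L1-HIT; vc=[19]
#13 0xae→b43/s3 L1-HIT; vc=[19]
#14 0x4e→b19/s3 VC-HIT; vc=[43]

OUTCOME = L1-HIT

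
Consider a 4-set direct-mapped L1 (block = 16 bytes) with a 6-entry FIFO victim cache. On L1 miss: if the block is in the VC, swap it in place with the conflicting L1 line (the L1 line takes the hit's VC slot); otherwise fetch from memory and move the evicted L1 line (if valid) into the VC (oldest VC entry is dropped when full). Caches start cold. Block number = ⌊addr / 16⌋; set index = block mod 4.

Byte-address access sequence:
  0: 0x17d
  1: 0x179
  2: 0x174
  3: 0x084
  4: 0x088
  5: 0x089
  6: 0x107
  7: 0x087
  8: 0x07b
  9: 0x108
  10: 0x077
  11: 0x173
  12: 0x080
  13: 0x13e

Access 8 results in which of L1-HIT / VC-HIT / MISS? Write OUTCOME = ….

0: 0x17d (blk 23, set 3) → MISS  vc=[]
1: 0x179 (blk 23, set 3) → L1-HIT  vc=[]
2: 0x174 (blk 23, set 3) → L1-HIT  vc=[]
3: 0x84 (blk 8, set 0) → MISS  vc=[]
4: 0x88 (blk 8, set 0) → L1-HIT  vc=[]
5: 0x89 (blk 8, set 0) → L1-HIT  vc=[]
6: 0x107 (blk 16, set 0) → MISS  vc=[8]
7: 0x87 (blk 8, set 0) → VC-HIT  vc=[16]
8: 0x7b (blk 7, set 3) → MISS  vc=[16, 23]
9: 0x108 (blk 16, set 0) → VC-HIT  vc=[8, 23]
10: 0x77 (blk 7, set 3) → L1-HIT  vc=[8, 23]
11: 0x173 (blk 23, set 3) → VC-HIT  vc=[8, 7]
12: 0x80 (blk 8, set 0) → VC-HIT  vc=[16, 7]
13: 0x13e (blk 19, set 3) → MISS  vc=[16, 7, 23]

OUTCOME = MISS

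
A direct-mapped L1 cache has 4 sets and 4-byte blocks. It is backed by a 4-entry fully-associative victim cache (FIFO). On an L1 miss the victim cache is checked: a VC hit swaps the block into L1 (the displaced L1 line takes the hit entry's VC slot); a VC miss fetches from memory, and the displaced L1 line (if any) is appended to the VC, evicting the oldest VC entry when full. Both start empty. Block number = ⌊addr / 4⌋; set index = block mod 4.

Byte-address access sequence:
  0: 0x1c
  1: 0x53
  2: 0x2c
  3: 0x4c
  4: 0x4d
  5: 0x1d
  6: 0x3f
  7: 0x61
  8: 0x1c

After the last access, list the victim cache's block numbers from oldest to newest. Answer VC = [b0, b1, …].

#0 0x1c→b7/s3 MISS; vc=[]
#1 0x53→b20/s0 MISS; vc=[]
#2 0x2c→b11/s3 MISS; vc=[7]
#3 0x4c→b19/s3 MISS; vc=[7,11]
#4 0x4d→b19/s3 L1-HIT; vc=[7,11]
#5 0x1d→b7/s3 VC-HIT; vc=[19,11]
#6 0x3f→b15/s3 MISS; vc=[19,11,7]
#7 0x61→b24/s0 MISS; vc=[19,11,7,20]
#8 0x1c→b7/s3 VC-HIT; vc=[19,11,15,20]

VC = [19, 11, 15, 20]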